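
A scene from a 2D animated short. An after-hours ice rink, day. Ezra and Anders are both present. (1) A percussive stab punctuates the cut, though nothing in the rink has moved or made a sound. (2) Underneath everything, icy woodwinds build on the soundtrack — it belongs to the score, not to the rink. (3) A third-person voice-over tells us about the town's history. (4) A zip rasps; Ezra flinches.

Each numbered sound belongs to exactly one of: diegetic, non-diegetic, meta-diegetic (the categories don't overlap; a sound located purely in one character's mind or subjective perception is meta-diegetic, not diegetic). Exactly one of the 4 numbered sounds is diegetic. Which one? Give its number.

(1) is non-diegetic: an editorial stinger — it belongs to the cut, not the story world.
(2) it has no source in the story world and no character can hear it — it's underscore → non-diegetic.
(3) is non-diegetic: the narrator exists outside the story world, addressing only the audience.
(4) is diegetic: the sound comes from a zip physically present in the location.
Only (4) is diegetic.

4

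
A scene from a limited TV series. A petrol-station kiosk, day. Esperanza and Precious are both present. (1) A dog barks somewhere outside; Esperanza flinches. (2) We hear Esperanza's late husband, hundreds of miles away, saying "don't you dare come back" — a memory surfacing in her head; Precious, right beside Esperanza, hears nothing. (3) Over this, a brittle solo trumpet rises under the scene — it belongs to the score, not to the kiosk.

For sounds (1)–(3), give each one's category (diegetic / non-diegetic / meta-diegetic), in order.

(1) is diegetic: the sound comes from a dog physically present in the location.
Sound (2): the voice is a memory playing only inside Esperanza's mind; Precious can't hear it, so meta-diegetic.
Sound (3): it has no source in the story world and no character can hear it — it's underscore, so non-diegetic.

diegetic, meta-diegetic, non-diegetic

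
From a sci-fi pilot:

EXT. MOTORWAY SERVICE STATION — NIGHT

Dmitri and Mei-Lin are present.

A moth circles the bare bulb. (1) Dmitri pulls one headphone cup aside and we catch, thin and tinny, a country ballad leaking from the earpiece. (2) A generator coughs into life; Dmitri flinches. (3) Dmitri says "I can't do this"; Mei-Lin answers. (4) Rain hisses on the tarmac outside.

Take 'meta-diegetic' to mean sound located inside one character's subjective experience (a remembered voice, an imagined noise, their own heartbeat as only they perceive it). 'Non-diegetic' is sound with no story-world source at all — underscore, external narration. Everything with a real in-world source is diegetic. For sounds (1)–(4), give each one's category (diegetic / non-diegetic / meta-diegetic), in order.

diegetic, diegetic, diegetic, diegetic

(1) it's leaking from a physical pair of headphones in the scene → diegetic.
(2) an in-world source (a generator); characters could hear it → diegetic.
(3) is diegetic: Dmitri is a character speaking aloud in the scene.
(4) is diegetic: ambient/room sound belonging to the story's physical space.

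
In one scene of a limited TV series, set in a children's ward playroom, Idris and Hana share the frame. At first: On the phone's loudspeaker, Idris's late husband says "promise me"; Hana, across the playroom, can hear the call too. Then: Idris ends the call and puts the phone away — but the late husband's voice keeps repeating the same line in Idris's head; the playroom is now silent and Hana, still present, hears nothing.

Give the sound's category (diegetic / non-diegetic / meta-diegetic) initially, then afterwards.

diegetic, meta-diegetic

Initially: the loudspeaker is an in-world source; both Idris and Hana hear the call → diegetic.
Afterwards: with the phone off, the voice continues only as Idris's private mental replay — Hana can't hear it → meta-diegetic.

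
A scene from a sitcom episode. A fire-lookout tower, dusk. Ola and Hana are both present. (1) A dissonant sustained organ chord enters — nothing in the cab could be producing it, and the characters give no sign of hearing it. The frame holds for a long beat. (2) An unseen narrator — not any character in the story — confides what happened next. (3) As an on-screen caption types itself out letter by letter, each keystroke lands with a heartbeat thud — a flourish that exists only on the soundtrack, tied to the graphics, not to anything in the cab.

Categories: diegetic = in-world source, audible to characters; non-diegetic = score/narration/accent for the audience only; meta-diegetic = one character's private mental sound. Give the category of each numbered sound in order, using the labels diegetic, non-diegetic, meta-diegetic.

(1) score with no on-screen or off-screen source; it exists for the audience alone → non-diegetic.
Sound (2): the narrator exists outside the story world, addressing only the audience, so non-diegetic.
(3) sound married to a title/caption — outside the diegesis by definition → non-diegetic.

non-diegetic, non-diegetic, non-diegetic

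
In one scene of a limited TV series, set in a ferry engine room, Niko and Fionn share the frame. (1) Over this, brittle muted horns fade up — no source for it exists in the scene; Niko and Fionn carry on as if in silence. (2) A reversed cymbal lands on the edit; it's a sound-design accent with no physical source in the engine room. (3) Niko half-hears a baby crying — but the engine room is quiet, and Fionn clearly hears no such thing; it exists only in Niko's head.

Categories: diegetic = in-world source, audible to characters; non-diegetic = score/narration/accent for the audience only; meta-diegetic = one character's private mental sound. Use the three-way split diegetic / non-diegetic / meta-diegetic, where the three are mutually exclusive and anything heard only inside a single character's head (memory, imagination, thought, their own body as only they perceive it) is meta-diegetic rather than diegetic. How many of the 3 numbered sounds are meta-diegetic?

1

(1) is non-diegetic: it has no source in the story world and no character can hear it — it's underscore.
(2) nothing in the scene produces it; it's an accent added for the audience → non-diegetic.
(3) is meta-diegetic: subjective to Niko: the engine room is silent and Fionn hears nothing.
Meta-diegetic: (3) — that's 1.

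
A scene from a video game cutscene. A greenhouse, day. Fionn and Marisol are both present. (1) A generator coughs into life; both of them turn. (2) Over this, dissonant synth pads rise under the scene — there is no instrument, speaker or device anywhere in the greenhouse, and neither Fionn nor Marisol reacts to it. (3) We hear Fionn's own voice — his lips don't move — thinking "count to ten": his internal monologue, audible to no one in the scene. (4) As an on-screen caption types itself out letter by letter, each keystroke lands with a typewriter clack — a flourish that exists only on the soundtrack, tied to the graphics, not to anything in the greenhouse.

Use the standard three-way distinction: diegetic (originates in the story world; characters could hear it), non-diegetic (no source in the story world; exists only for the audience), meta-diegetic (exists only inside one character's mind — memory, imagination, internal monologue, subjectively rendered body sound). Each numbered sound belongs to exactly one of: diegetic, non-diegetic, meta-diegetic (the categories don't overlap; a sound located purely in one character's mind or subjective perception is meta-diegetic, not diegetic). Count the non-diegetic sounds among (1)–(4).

2

(1) is diegetic: the sound comes from a generator physically present in the location.
(2) it has no source in the story world and no character can hear it — it's underscore → non-diegetic.
(3) is meta-diegetic: internal monologue — inside Fionn's mind, not spoken into the scene.
Sound (4): the caption isn't part of the story world, so neither is the sound tied to it, so non-diegetic.
Non-diegetic: (2), (4) — that's 2.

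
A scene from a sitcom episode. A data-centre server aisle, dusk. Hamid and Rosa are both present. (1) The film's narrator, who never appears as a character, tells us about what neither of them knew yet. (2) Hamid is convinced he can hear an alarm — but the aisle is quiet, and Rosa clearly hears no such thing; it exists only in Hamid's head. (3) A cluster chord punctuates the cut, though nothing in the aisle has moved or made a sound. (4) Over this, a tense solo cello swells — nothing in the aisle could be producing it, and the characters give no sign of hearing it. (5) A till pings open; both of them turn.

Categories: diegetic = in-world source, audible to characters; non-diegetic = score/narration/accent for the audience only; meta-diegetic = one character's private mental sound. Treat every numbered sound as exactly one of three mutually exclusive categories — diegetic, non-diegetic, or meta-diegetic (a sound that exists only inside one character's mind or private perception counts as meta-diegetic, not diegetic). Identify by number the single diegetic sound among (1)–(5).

5

Sound (1): commentary laid over the scene from outside the fiction, so non-diegetic.
(2) the sound is imagined by Hamid; nothing in the story world is producing it and Rosa can't hear it → meta-diegetic.
(3) is non-diegetic: an editorial stinger — it belongs to the cut, not the story world.
(4) is non-diegetic: it has no source in the story world and no character can hear it — it's underscore.
(5) a till is a real object/event in the scene's world → diegetic.
Only (5) is diegetic.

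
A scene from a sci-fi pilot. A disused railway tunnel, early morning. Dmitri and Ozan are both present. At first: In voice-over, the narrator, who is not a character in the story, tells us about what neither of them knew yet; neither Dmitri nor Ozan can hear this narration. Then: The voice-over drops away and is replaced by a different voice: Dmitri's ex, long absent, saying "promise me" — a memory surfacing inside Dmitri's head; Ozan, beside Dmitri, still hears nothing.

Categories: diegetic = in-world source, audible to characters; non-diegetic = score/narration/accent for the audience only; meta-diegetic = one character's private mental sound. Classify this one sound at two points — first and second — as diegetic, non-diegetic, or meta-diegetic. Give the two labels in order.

non-diegetic, meta-diegetic

First: the external narrator addresses only the audience — outside the story world → non-diegetic.
Second: the replacement voice is a memory inside Dmitri's mind specifically → meta-diegetic.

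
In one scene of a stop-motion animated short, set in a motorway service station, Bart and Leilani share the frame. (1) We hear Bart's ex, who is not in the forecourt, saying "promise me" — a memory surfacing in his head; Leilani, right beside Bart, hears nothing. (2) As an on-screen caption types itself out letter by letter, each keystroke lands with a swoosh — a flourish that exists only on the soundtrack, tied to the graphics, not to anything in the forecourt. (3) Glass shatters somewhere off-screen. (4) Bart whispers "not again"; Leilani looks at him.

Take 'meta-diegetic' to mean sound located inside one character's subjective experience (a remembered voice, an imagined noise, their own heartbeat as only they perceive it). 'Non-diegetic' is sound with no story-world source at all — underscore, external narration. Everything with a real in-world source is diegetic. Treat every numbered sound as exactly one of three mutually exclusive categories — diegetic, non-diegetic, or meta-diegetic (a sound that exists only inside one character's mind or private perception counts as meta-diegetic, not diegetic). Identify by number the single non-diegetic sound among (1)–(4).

(1) is meta-diegetic: the voice is a memory playing only inside Bart's mind; Leilani can't hear it.
(2) sound married to a title/caption — outside the diegesis by definition → non-diegetic.
(3) is diegetic: an in-world source (glass); characters could hear it.
Sound (4): on-screen dialogue — Bart speaks and Leilani is there to hear, so diegetic.
Only (2) is non-diegetic.

2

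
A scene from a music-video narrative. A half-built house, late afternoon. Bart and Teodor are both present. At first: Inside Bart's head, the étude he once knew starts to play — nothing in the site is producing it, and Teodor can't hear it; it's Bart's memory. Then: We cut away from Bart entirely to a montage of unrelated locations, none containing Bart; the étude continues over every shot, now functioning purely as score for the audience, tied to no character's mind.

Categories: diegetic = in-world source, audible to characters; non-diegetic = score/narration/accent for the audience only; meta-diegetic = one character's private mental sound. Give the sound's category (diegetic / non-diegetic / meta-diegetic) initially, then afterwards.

meta-diegetic, non-diegetic

Initially: the music lives inside Bart's mind alone; Teodor can't hear it → meta-diegetic.
Afterwards: once it plays over shots Bart isn't in, detached from any character's subjectivity, it's conventional underscore → non-diegetic.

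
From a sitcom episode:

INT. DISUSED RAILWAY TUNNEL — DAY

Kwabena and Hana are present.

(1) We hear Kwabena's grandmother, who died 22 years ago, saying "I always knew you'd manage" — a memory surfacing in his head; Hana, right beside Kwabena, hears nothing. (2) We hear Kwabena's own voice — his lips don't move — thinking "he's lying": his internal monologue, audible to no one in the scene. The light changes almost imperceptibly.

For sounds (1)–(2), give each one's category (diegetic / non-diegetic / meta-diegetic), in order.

Sound (1): it's Kwabena's recollection rendered as sound; the other character can't hear it, so meta-diegetic.
(2) is meta-diegetic: internal monologue — inside Kwabena's mind, not spoken into the scene.

meta-diegetic, meta-diegetic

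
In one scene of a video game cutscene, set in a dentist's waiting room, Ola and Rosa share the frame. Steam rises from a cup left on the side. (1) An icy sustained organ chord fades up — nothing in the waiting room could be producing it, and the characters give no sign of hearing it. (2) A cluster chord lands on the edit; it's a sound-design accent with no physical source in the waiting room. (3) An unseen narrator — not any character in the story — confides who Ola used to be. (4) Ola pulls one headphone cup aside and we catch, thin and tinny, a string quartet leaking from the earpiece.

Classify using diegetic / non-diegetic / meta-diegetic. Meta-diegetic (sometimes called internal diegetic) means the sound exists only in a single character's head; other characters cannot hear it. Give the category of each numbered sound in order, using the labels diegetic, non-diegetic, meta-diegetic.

(1) score with no on-screen or off-screen source; it exists for the audience alone → non-diegetic.
(2) nothing in the scene produces it; it's an accent added for the audience → non-diegetic.
(3) external voice-over — not a character, not heard by anyone in the scene → non-diegetic.
Sound (4): the headphones are an on-screen source, so diegetic.

non-diegetic, non-diegetic, non-diegetic, diegetic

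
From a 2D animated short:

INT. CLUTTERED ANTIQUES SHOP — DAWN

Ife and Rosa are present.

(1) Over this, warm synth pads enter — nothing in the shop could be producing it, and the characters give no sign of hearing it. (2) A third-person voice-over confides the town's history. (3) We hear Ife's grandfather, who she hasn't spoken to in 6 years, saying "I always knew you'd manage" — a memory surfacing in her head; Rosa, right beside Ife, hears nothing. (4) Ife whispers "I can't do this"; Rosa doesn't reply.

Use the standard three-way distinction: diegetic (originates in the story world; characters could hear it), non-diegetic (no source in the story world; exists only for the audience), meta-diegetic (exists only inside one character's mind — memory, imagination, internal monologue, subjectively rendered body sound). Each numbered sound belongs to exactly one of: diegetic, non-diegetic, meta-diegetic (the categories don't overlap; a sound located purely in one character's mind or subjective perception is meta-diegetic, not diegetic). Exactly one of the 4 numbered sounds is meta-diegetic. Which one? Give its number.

Sound (1): nothing in the shop produces it and the characters don't hear it — pure soundtrack, so non-diegetic.
(2) is non-diegetic: commentary laid over the scene from outside the fiction.
Sound (3): the voice is a memory playing only inside Ife's mind; Rosa can't hear it, so meta-diegetic.
(4) spoken by a character present in the story world → diegetic.
Only (3) is meta-diegetic.

3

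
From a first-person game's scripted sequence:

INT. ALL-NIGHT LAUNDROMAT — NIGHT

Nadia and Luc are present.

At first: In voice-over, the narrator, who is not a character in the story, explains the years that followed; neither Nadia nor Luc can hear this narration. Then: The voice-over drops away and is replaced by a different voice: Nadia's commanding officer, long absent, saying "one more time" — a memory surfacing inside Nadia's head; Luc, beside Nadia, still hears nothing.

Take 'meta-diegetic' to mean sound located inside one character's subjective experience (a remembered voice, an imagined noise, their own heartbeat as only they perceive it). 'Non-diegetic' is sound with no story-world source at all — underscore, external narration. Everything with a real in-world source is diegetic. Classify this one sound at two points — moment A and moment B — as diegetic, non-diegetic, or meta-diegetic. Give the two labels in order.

Moment A: the external narrator addresses only the audience — outside the story world → non-diegetic.
Moment B: the replacement voice is a memory inside Nadia's mind specifically → meta-diegetic.

non-diegetic, meta-diegetic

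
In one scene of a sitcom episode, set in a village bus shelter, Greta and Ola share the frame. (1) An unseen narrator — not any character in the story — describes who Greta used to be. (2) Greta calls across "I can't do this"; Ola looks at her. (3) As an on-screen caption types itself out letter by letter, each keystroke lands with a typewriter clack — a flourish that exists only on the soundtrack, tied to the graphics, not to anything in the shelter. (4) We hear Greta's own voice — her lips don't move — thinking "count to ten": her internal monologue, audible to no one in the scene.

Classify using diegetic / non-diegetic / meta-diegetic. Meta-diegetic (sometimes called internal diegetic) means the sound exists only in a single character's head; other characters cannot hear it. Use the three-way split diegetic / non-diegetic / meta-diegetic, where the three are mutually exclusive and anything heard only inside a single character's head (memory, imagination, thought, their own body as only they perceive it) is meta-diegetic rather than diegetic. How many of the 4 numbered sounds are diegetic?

(1) is non-diegetic: the narrator exists outside the story world, addressing only the audience.
Sound (2): on-screen dialogue — Greta speaks and Ola is there to hear, so diegetic.
(3) is non-diegetic: the caption isn't part of the story world, so neither is the sound tied to it.
Sound (4): Greta's thought-voice: a private mental sound no other character can hear, so meta-diegetic.
So 1 of the 4 is diegetic: (2).

1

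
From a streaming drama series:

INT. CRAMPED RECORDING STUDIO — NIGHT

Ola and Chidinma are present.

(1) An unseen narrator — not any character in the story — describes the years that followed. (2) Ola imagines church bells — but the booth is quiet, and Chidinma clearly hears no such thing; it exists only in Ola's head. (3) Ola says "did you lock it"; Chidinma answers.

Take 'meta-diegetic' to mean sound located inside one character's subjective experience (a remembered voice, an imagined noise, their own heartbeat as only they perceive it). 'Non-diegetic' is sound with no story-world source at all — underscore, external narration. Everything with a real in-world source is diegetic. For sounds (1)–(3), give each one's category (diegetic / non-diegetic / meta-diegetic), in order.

(1) the narrator exists outside the story world, addressing only the audience → non-diegetic.
(2) is meta-diegetic: the sound is imagined by Ola; nothing in the story world is producing it and Chidinma can't hear it.
(3) Ola is a character speaking aloud in the scene → diegetic.

non-diegetic, meta-diegetic, diegetic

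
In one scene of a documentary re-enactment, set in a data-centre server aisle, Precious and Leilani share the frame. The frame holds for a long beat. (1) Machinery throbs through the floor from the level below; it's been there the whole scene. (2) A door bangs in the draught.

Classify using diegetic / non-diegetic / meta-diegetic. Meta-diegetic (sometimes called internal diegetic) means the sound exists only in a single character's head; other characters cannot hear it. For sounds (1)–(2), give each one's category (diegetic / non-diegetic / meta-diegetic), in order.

diegetic, diegetic

(1) is diegetic: machinery is part of the location's real environment.
(2) is diegetic: an in-world source (a door); characters could hear it.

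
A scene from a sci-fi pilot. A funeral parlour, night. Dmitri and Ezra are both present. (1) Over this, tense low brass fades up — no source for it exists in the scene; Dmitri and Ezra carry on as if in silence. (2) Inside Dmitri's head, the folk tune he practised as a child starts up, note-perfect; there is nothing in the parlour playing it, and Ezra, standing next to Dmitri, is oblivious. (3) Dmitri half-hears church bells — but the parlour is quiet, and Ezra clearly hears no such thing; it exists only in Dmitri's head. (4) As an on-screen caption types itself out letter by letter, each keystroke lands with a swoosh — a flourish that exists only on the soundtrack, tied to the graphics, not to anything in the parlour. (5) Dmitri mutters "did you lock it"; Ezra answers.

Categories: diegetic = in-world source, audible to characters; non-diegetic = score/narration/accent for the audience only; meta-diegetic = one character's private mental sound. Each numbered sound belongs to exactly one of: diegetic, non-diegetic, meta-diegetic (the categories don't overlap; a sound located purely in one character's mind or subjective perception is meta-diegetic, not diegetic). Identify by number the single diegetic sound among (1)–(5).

5

Sound (1): nothing in the parlour produces it and the characters don't hear it — pure soundtrack, so non-diegetic.
Sound (2): it lives in Dmitri's subjectivity, not in the parlour, so meta-diegetic.
Sound (3): Dmitri alone 'hears' it — an imagined sound, not present in the space, so meta-diegetic.
(4) the caption isn't part of the story world, so neither is the sound tied to it → non-diegetic.
Sound (5): spoken by a character present in the story world, so diegetic.
Only (5) is diegetic.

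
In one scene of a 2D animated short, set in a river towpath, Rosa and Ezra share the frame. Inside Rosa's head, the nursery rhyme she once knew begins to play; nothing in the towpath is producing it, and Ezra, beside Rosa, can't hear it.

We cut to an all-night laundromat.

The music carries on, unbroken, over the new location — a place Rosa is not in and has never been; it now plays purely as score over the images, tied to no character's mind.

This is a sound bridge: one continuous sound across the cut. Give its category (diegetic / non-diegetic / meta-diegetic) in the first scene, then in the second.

Scene one: the music exists only inside Rosa's mind; Ezra can't hear it → meta-diegetic.
Scene two: it's detached from Rosa entirely and plays over unrelated images with no in-world source — conventional underscore → non-diegetic.

meta-diegetic, non-diegetic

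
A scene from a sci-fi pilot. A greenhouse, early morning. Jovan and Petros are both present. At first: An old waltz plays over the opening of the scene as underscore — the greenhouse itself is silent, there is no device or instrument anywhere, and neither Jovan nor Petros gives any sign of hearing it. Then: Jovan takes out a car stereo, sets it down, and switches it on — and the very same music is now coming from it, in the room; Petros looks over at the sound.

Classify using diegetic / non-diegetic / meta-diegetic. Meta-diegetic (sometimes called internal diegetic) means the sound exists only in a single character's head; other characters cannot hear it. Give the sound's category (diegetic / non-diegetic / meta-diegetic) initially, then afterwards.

Initially: no in-world source exists and no character can hear it — underscore → non-diegetic.
Afterwards: a car stereo is now a real source in the story world and the characters hear it → diegetic.

non-diegetic, diegetic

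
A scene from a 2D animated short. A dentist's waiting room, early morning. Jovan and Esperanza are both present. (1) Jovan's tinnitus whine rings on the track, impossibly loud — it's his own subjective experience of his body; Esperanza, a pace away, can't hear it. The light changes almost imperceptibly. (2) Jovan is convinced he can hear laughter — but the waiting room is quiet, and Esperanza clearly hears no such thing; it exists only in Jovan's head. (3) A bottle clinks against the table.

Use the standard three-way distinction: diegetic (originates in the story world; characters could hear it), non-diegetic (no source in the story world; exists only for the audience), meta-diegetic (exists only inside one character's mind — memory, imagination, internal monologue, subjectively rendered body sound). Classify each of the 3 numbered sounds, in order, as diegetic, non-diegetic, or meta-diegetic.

(1) is meta-diegetic: point-of-audition from inside Jovan's body; not a sound in the room.
(2) is meta-diegetic: the sound is imagined by Jovan; nothing in the story world is producing it and Esperanza can't hear it.
(3) is diegetic: the sound comes from a bottle physically present in the location.

meta-diegetic, meta-diegetic, diegetic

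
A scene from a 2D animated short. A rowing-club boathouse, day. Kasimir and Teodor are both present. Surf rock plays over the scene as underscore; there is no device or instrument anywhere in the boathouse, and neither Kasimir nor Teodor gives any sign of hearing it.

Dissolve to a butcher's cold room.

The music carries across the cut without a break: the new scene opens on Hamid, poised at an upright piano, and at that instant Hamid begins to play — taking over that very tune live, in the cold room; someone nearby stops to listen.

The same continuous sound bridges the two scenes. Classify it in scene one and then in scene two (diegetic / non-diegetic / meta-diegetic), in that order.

Scene one: there's no in-world source anywhere and no character hears it — underscore for the audience only → non-diegetic.
Scene two: from the moment Hamid starts playing, the tune is being performed on an upright piano inside the story world and another character hears it → diegetic.

non-diegetic, diegetic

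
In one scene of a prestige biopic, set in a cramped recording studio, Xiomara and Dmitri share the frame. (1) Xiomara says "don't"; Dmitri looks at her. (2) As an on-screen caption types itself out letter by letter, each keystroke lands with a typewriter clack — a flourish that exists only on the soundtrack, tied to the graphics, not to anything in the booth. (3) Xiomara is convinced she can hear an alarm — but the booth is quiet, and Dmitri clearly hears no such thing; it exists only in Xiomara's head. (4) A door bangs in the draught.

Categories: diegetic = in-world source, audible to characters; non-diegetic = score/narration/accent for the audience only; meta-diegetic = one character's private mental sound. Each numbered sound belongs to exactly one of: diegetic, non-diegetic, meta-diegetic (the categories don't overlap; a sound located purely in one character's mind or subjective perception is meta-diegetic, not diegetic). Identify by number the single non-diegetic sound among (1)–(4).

(1) is diegetic: Xiomara is a character speaking aloud in the scene.
(2) sound married to a title/caption — outside the diegesis by definition → non-diegetic.
(3) is meta-diegetic: the sound is imagined by Xiomara; nothing in the story world is producing it and Dmitri can't hear it.
(4) is diegetic: a door is a real object/event in the scene's world.
Only (2) is non-diegetic.

2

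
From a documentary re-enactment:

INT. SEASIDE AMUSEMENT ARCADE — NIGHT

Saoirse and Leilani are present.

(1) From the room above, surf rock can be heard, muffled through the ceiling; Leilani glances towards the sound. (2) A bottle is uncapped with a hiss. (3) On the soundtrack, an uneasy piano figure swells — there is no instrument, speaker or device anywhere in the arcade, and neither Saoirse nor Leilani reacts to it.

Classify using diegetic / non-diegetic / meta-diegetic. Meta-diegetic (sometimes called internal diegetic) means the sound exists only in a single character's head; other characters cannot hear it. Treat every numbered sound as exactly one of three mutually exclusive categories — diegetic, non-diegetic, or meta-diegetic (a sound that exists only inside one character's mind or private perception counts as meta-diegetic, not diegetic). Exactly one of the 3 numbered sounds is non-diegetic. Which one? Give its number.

(1) it's coming from the room above — a location within the story world — and Leilani reacts → diegetic.
(2) is diegetic: the sound comes from a bottle physically present in the location.
Sound (3): score with no on-screen or off-screen source; it exists for the audience alone, so non-diegetic.
Only (3) is non-diegetic.

3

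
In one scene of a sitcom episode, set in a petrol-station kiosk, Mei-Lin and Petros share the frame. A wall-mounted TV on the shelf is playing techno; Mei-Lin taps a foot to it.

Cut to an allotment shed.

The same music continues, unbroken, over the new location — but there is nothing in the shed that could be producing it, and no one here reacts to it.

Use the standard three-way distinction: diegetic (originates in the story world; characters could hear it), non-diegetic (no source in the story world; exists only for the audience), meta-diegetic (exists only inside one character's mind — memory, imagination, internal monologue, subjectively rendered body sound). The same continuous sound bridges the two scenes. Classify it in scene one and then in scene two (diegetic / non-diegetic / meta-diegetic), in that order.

Scene one: a wall-mounted TV is an on-screen source and Mei-Lin reacts to it → diegetic.
Scene two: there is no source in the shed and no one hears it — it's now underscore → non-diegetic.

diegetic, non-diegetic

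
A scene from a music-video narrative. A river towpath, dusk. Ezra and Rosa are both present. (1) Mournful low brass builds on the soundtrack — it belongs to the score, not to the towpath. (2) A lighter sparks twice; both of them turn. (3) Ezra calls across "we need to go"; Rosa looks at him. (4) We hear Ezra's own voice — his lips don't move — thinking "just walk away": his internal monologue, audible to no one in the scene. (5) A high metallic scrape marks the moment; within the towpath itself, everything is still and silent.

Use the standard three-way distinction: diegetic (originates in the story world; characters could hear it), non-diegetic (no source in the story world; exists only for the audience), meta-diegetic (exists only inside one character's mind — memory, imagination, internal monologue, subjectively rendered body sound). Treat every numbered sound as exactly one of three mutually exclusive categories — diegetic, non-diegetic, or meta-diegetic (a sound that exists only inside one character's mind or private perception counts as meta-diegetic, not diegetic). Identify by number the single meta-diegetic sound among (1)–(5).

4

(1) nothing in the towpath produces it and the characters don't hear it — pure soundtrack → non-diegetic.
(2) is diegetic: a lighter is a real object/event in the scene's world.
(3) is diegetic: spoken by a character present in the story world.
(4) it's Ezra's unspoken thought, heard only by the audience via his subjectivity → meta-diegetic.
Sound (5): nothing in the scene produces it; it's an accent added for the audience, so non-diegetic.
Only (4) is meta-diegetic.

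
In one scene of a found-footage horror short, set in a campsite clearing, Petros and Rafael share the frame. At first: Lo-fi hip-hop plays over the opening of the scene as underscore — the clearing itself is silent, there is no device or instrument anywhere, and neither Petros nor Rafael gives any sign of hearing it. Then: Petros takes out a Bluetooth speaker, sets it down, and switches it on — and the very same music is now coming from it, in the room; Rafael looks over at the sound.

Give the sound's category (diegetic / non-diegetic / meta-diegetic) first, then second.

First: no in-world source exists and no character can hear it — underscore → non-diegetic.
Second: a Bluetooth speaker is now a real source in the story world and the characters hear it → diegetic.

non-diegetic, diegetic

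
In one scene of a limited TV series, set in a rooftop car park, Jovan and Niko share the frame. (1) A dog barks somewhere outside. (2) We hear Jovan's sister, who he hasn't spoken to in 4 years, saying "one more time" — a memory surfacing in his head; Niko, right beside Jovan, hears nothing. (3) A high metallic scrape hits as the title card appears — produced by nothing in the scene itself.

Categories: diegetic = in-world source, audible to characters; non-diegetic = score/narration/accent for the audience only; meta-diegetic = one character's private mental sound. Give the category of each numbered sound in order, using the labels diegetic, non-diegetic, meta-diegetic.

diegetic, meta-diegetic, non-diegetic

(1) is diegetic: the sound comes from a dog physically present in the location.
(2) it's Jovan's recollection rendered as sound; the other character can't hear it → meta-diegetic.
(3) is non-diegetic: nothing in the scene produces it; it's an accent added for the audience.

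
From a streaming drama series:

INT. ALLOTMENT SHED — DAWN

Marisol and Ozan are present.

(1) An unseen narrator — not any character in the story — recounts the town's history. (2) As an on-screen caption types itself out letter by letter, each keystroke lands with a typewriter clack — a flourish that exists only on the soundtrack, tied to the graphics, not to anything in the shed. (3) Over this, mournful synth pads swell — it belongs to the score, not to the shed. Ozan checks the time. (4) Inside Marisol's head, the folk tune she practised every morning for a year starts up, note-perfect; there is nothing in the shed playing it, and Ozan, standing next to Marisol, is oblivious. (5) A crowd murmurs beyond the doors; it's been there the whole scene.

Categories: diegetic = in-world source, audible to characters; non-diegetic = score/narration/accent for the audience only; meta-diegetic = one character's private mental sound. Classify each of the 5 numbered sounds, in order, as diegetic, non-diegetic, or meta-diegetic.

non-diegetic, non-diegetic, non-diegetic, meta-diegetic, diegetic

Sound (1): the narrator exists outside the story world, addressing only the audience, so non-diegetic.
Sound (2): the caption isn't part of the story world, so neither is the sound tied to it, so non-diegetic.
Sound (3): it has no source in the story world and no character can hear it — it's underscore, so non-diegetic.
(4) is meta-diegetic: the music is a memory playing inside Marisol's mind alone; no real-world source, Ozan can't hear it.
(5) is diegetic: it's the actual ambient sound of the location.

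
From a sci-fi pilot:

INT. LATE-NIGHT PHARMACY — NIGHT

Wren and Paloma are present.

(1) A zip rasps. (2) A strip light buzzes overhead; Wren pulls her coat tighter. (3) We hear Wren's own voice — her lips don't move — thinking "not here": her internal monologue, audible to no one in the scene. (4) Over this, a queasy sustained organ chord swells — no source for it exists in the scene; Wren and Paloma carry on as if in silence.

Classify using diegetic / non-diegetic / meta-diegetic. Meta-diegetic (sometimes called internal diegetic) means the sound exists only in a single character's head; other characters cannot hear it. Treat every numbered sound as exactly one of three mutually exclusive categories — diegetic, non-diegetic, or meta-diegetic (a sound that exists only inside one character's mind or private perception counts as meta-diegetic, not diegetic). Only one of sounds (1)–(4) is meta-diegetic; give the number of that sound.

3

Sound (1): the sound comes from a zip physically present in the location, so diegetic.
(2) it's the actual ambient sound of the location → diegetic.
(3) is meta-diegetic: it's Wren's unspoken thought, heard only by the audience via her subjectivity.
Sound (4): score with no on-screen or off-screen source; it exists for the audience alone, so non-diegetic.
Only (3) is meta-diegetic.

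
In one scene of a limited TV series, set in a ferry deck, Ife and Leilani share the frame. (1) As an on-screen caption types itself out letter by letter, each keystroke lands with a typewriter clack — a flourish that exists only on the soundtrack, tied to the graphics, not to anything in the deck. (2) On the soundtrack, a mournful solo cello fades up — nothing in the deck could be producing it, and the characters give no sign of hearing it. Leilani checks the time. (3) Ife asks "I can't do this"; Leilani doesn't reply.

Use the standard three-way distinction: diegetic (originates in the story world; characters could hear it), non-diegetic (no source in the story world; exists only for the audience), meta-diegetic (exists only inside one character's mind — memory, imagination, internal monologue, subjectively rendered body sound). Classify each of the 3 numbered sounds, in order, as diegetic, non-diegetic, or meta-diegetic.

non-diegetic, non-diegetic, diegetic

Sound (1): it accompanies on-screen graphics, not anything inside the story world, so non-diegetic.
Sound (2): score with no on-screen or off-screen source; it exists for the audience alone, so non-diegetic.
Sound (3): spoken by a character present in the story world, so diegetic.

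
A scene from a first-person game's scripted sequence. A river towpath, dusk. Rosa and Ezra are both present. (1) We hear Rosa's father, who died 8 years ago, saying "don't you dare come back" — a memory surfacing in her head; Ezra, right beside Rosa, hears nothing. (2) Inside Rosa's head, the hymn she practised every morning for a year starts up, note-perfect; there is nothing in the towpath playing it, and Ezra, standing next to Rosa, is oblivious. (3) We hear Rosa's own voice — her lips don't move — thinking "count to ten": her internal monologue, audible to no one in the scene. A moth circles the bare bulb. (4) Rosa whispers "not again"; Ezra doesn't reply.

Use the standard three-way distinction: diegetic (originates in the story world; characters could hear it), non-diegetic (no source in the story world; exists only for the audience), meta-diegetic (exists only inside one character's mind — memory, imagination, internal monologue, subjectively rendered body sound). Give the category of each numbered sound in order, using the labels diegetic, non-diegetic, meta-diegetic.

meta-diegetic, meta-diegetic, meta-diegetic, diegetic

(1) a remembered line, private to Rosa — not present in the room, not audible to Ezra → meta-diegetic.
Sound (2): the music is a memory playing inside Rosa's mind alone; no real-world source, Ezra can't hear it, so meta-diegetic.
(3) is meta-diegetic: it's Rosa's unspoken thought, heard only by the audience via her subjectivity.
(4) is diegetic: on-screen dialogue — Rosa speaks and Ezra is there to hear.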